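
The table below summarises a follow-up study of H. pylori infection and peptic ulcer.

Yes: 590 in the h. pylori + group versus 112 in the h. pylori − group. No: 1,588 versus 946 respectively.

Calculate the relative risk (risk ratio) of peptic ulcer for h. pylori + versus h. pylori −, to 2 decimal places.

2.56

From the description: a = 590, b = 1588, c = 112, d = 946.
Risk in exposed = 590/2178 = 0.27089; risk in unexposed = 112/1058 = 0.10586.
RR = 0.27089 / 0.10586 = 2.55895
The risk among the exposed is 2.56 times that among the unexposed.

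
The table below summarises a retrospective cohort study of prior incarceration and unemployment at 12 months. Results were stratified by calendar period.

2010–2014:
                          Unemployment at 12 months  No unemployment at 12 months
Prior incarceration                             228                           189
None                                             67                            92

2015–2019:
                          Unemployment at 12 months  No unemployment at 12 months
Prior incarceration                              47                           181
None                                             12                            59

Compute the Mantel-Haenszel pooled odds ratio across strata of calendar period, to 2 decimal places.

OR_MH = Σ(aᵢdᵢ/nᵢ) / Σ(bᵢcᵢ/nᵢ), where nᵢ is the stratum total.
Stratum 1 (2010–2014): n = 576; a·d/n = 228·92/576 = 36.4167; b·c/n = 189·67/576 = 21.9844
Stratum 2 (2015–2019): n = 299; a·d/n = 47·59/299 = 9.2742; b·c/n = 181·12/299 = 7.2642
OR_MH = (36.4167 + 9.2742) / (21.9844 + 7.2642) = 45.6909 / 29.2486 = 1.56216

1.56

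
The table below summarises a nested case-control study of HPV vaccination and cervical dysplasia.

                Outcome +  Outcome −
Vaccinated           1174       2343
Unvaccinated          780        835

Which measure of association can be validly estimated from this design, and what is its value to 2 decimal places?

Cells: a = 1174, b = 2343, c = 780, d = 835.
This is a nested case-control study: participants were sampled on outcome status, so risks in the source population cannot be estimated directly — relative risk is not valid here. The odds ratio is the appropriate measure.
OR = (a·d)/(b·c) = (1174 × 835) / (2343 × 780) = 980290 / 1827540 = 0.53640

0.54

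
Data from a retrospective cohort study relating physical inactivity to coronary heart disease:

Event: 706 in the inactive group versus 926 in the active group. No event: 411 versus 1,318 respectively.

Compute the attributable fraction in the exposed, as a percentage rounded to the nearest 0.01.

From the description: a = 706, b = 411, c = 926, d = 1318.
Risk in exposed = 706/1117 = 0.63205; risk in unexposed = 926/2244 = 0.41266.
RR = 0.63205/0.41266 = 1.53166
AR% = (RR − 1)/RR × 100 = (1.53166 − 1)/1.53166 × 100 = 34.7115%

34.71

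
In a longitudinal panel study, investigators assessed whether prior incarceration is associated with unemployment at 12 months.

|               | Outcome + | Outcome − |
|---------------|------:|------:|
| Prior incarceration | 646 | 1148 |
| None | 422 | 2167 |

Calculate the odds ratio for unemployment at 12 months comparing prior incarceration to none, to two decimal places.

Cells: a = 646, b = 1148, c = 422, d = 2167.
OR = (a·d)/(b·c) = (646 × 2167) / (1148 × 422) = 1399882 / 484456 = 2.88960
The odds of unemployment at 12 months are about 2.89 times as high in the prior incarceration group.

2.89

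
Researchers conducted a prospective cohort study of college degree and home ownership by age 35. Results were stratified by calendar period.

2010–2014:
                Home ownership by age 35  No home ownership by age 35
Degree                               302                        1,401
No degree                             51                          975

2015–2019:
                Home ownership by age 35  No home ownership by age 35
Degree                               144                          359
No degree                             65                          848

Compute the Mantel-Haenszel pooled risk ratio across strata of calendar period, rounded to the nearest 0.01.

3.76

RR_MH = Σ(aᵢ·n₀ᵢ/nᵢ) / Σ(cᵢ·n₁ᵢ/nᵢ), with n₁ᵢ = aᵢ+bᵢ (exposed), n₀ᵢ = cᵢ+dᵢ (unexposed), nᵢ = n₁ᵢ+n₀ᵢ.
Stratum 1 (2010–2014): n₁ = 1703, n₀ = 1026, n = 2729; a·n₀/n = 302·1026/2729 = 113.5405; c·n₁/n = 51·1703/2729 = 31.8259
Stratum 2 (2015–2019): n₁ = 503, n₀ = 913, n = 1416; a·n₀/n = 144·913/1416 = 92.8475; c·n₁/n = 65·503/1416 = 23.0897
RR_MH = (113.5405 + 92.8475) / (31.8259 + 23.0897) = 206.3879 / 54.9156 = 3.75827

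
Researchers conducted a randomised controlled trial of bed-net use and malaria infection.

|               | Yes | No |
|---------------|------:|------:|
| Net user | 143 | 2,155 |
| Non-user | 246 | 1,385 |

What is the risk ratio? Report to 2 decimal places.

0.41

Cells: a = 143, b = 2155, c = 246, d = 1385.
Risk in exposed = 143/2298 = 0.06223; risk in unexposed = 246/1631 = 0.15083.
RR = 0.06223 / 0.15083 = 0.41258
The risk is 59% lower among the exposed than among the unexposed.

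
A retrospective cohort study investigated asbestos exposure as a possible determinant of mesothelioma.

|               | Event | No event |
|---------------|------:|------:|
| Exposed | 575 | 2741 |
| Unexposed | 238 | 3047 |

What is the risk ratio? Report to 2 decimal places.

2.39

Cells: a = 575, b = 2741, c = 238, d = 3047.
Risk in exposed = 575/3316 = 0.17340; risk in unexposed = 238/3285 = 0.07245.
RR = 0.17340 / 0.07245 = 2.39338
The risk among the exposed is 2.39 times that among the unexposed.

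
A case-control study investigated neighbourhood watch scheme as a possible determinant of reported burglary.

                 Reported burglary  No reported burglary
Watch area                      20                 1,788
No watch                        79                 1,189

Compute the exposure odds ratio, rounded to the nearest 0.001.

0.168

Cells: a = 20, b = 1788, c = 79, d = 1189.
OR = (a·d)/(b·c) = (20 × 1189) / (1788 × 79) = 23780 / 141252 = 0.16835
Exposure is associated with lower odds of reported burglary (OR = 0.17 < 1).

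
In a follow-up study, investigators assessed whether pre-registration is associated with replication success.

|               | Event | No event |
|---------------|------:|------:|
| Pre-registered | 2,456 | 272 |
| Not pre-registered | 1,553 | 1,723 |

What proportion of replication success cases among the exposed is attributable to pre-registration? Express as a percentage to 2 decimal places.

47.34

Cells: a = 2456, b = 272, c = 1553, d = 1723.
Risk in exposed = 2456/2728 = 0.90029; risk in unexposed = 1553/3276 = 0.47405.
RR = 0.90029/0.47405 = 1.89914
AR% = (RR − 1)/RR × 100 = (1.89914 − 1)/1.89914 × 100 = 47.3445%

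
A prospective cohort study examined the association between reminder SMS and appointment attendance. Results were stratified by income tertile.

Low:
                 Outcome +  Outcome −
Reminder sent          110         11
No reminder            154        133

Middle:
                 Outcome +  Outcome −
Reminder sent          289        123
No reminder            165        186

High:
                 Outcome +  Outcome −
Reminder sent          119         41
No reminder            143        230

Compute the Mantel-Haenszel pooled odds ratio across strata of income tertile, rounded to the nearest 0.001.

OR_MH = Σ(aᵢdᵢ/nᵢ) / Σ(bᵢcᵢ/nᵢ), where nᵢ is the stratum total.
Stratum 1 (Low): n = 408; a·d/n = 110·133/408 = 35.8578; b·c/n = 11·154/408 = 4.1520
Stratum 2 (Middle): n = 763; a·d/n = 289·186/763 = 70.4509; b·c/n = 123·165/763 = 26.5990
Stratum 3 (High): n = 533; a·d/n = 119·230/533 = 51.3508; b·c/n = 41·143/533 = 11.0000
OR_MH = (35.8578 + 70.4509 + 51.3508) / (4.1520 + 26.5990 + 11.0000) = 157.6595 / 41.7509 = 3.77619

3.776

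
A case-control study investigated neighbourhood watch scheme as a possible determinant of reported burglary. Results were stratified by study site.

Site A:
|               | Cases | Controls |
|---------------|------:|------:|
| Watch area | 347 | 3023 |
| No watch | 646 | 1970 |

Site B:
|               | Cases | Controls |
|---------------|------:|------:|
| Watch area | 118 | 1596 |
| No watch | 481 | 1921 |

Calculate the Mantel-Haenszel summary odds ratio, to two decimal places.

OR_MH = Σ(aᵢdᵢ/nᵢ) / Σ(bᵢcᵢ/nᵢ), where nᵢ is the stratum total.
Stratum 1 (Site A): n = 5986; a·d/n = 347·1970/5986 = 114.1981; b·c/n = 3023·646/5986 = 326.2376
Stratum 2 (Site B): n = 4116; a·d/n = 118·1921/4116 = 55.0724; b·c/n = 1596·481/4116 = 186.5102
OR_MH = (114.1981 + 55.0724) / (326.2376 + 186.5102) = 169.2705 / 512.7478 = 0.33012

0.33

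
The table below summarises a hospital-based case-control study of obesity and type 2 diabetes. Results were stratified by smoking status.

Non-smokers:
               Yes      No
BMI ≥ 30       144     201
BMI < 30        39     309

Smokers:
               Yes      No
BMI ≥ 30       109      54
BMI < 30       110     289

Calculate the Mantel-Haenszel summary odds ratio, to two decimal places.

OR_MH = Σ(aᵢdᵢ/nᵢ) / Σ(bᵢcᵢ/nᵢ), where nᵢ is the stratum total.
Stratum 1 (Non-smokers): n = 693; a·d/n = 144·309/693 = 64.2078; b·c/n = 201·39/693 = 11.3117
Stratum 2 (Smokers): n = 562; a·d/n = 109·289/562 = 56.0516; b·c/n = 54·110/562 = 10.5694
OR_MH = (64.2078 + 56.0516) / (11.3117 + 10.5694) = 120.2594 / 21.8811 = 5.49604

5.50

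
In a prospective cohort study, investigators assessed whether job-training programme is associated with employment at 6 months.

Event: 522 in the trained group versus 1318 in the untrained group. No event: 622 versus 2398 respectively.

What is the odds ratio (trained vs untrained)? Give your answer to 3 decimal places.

From the description: a = 522, b = 622, c = 1318, d = 2398.
OR = (a·d)/(b·c) = (522 × 2398) / (622 × 1318) = 1251756 / 819796 = 1.52691
The odds of employment at 6 months are about 1.53 times as high in the trained group.

1.527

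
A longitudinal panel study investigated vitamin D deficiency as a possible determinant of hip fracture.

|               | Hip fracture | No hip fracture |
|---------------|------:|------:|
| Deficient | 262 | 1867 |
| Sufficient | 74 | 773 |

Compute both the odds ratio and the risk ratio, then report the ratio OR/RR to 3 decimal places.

1.041

Cells: a = 262, b = 1867, c = 74, d = 773.
OR = (262·773)/(1867·74) = 202526/138158 = 1.46590
Risk in exposed = 262/2129 = 0.12306; risk in unexposed = 74/847 = 0.08737; RR = 1.40857
OR/RR = 1.46590 / 1.40857 = 1.04070
The outcome is not rare, so the OR lies further from 1 than the RR.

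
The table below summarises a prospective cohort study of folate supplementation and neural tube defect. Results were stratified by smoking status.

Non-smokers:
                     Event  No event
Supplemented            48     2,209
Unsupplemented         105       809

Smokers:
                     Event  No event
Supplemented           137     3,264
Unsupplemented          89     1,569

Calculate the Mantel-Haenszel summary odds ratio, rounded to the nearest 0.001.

0.419

OR_MH = Σ(aᵢdᵢ/nᵢ) / Σ(bᵢcᵢ/nᵢ), where nᵢ is the stratum total.
Stratum 1 (Non-smokers): n = 3171; a·d/n = 48·809/3171 = 12.2460; b·c/n = 2209·105/3171 = 73.1457
Stratum 2 (Smokers): n = 5059; a·d/n = 137·1569/5059 = 42.4892; b·c/n = 3264·89/5059 = 57.4216
OR_MH = (12.2460 + 42.4892) / (73.1457 + 57.4216) = 54.7352 / 130.5673 = 0.41921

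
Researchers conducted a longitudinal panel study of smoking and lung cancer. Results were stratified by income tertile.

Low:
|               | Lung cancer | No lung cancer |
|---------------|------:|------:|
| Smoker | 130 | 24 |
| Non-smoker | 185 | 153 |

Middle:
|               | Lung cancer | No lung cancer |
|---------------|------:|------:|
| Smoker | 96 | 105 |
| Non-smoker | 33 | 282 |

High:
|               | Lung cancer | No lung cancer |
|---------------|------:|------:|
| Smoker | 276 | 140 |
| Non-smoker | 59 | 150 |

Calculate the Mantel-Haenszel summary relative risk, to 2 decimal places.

2.18

RR_MH = Σ(aᵢ·n₀ᵢ/nᵢ) / Σ(cᵢ·n₁ᵢ/nᵢ), with n₁ᵢ = aᵢ+bᵢ (exposed), n₀ᵢ = cᵢ+dᵢ (unexposed), nᵢ = n₁ᵢ+n₀ᵢ.
Stratum 1 (Low): n₁ = 154, n₀ = 338, n = 492; a·n₀/n = 130·338/492 = 89.3089; c·n₁/n = 185·154/492 = 57.9065
Stratum 2 (Middle): n₁ = 201, n₀ = 315, n = 516; a·n₀/n = 96·315/516 = 58.6047; c·n₁/n = 33·201/516 = 12.8547
Stratum 3 (High): n₁ = 416, n₀ = 209, n = 625; a·n₀/n = 276·209/625 = 92.2944; c·n₁/n = 59·416/625 = 39.2704
RR_MH = (89.3089 + 58.6047 + 92.2944) / (57.9065 + 12.8547 + 39.2704) = 240.2080 / 110.0316 = 2.18308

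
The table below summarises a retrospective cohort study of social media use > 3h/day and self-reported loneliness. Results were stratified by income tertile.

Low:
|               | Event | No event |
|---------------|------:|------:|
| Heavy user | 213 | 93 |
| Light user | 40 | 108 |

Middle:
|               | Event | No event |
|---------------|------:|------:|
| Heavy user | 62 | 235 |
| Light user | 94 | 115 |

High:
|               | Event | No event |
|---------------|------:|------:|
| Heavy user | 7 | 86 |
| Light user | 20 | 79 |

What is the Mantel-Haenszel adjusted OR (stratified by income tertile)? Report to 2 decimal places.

OR_MH = Σ(aᵢdᵢ/nᵢ) / Σ(bᵢcᵢ/nᵢ), where nᵢ is the stratum total.
Stratum 1 (Low): n = 454; a·d/n = 213·108/454 = 50.6696; b·c/n = 93·40/454 = 8.1938
Stratum 2 (Middle): n = 506; a·d/n = 62·115/506 = 14.0909; b·c/n = 235·94/506 = 43.6561
Stratum 3 (High): n = 192; a·d/n = 7·79/192 = 2.8802; b·c/n = 86·20/192 = 8.9583
OR_MH = (50.6696 + 14.0909 + 2.8802) / (8.1938 + 43.6561 + 8.9583) = 67.6407 / 60.8083 = 1.11236

1.11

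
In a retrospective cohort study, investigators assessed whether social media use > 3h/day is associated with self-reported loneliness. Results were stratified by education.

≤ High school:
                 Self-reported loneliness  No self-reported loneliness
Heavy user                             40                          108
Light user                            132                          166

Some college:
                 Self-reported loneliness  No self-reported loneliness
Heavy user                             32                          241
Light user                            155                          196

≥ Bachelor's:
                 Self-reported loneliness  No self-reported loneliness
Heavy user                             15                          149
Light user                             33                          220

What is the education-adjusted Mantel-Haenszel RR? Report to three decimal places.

RR_MH = Σ(aᵢ·n₀ᵢ/nᵢ) / Σ(cᵢ·n₁ᵢ/nᵢ), with n₁ᵢ = aᵢ+bᵢ (exposed), n₀ᵢ = cᵢ+dᵢ (unexposed), nᵢ = n₁ᵢ+n₀ᵢ.
Stratum 1 (≤ High school): n₁ = 148, n₀ = 298, n = 446; a·n₀/n = 40·298/446 = 26.7265; c·n₁/n = 132·148/446 = 43.8027
Stratum 2 (Some college): n₁ = 273, n₀ = 351, n = 624; a·n₀/n = 32·351/624 = 18.0000; c·n₁/n = 155·273/624 = 67.8125
Stratum 3 (≥ Bachelor's): n₁ = 164, n₀ = 253, n = 417; a·n₀/n = 15·253/417 = 9.1007; c·n₁/n = 33·164/417 = 12.9784
RR_MH = (26.7265 + 18.0000 + 9.1007) / (43.8027 + 67.8125 + 12.9784) = 53.8272 / 124.5936 = 0.43202

0.432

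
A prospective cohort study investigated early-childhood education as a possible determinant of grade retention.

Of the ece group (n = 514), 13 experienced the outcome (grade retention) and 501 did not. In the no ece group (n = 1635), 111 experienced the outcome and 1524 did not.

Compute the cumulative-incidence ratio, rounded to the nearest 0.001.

From the description: a = 13, b = 501, c = 111, d = 1524.
Risk in exposed = 13/514 = 0.02529; risk in unexposed = 111/1635 = 0.06789.
RR = 0.02529 / 0.06789 = 0.37254
The risk is 63% lower among the exposed than among the unexposed.

0.373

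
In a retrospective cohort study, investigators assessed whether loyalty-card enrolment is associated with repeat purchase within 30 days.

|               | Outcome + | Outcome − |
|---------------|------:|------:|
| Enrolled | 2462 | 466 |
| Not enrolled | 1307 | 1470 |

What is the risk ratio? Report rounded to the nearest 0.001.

1.787

Cells: a = 2462, b = 466, c = 1307, d = 1470.
Risk in exposed = 2462/2928 = 0.84085; risk in unexposed = 1307/2777 = 0.47065.
RR = 0.84085 / 0.47065 = 1.78656
The risk among the exposed is 1.79 times that among the unexposed.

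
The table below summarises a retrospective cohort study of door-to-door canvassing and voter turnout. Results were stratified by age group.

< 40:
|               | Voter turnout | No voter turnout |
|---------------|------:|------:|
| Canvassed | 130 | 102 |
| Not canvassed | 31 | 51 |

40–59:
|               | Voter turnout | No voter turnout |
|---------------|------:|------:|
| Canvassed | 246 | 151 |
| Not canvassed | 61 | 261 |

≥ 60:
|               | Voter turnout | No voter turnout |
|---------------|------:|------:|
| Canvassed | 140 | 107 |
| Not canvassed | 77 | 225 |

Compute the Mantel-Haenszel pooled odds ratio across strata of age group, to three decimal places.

4.429

OR_MH = Σ(aᵢdᵢ/nᵢ) / Σ(bᵢcᵢ/nᵢ), where nᵢ is the stratum total.
Stratum 1 (< 40): n = 314; a·d/n = 130·51/314 = 21.1146; b·c/n = 102·31/314 = 10.0701
Stratum 2 (40–59): n = 719; a·d/n = 246·261/719 = 89.2990; b·c/n = 151·61/719 = 12.8108
Stratum 3 (≥ 60): n = 549; a·d/n = 140·225/549 = 57.3770; b·c/n = 107·77/549 = 15.0073
OR_MH = (21.1146 + 89.2990 + 57.3770) / (10.0701 + 12.8108 + 15.0073) = 167.7907 / 37.8882 = 4.42857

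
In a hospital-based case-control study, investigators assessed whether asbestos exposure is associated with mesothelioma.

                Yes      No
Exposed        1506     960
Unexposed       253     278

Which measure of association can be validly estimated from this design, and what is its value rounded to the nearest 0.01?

Cells: a = 1506, b = 960, c = 253, d = 278.
This is a hospital-based case-control study: participants were sampled on outcome status, so risks in the source population cannot be estimated directly — relative risk is not valid here. The odds ratio is the appropriate measure.
OR = (a·d)/(b·c) = (1506 × 278) / (960 × 253) = 418668 / 242880 = 1.72376

1.72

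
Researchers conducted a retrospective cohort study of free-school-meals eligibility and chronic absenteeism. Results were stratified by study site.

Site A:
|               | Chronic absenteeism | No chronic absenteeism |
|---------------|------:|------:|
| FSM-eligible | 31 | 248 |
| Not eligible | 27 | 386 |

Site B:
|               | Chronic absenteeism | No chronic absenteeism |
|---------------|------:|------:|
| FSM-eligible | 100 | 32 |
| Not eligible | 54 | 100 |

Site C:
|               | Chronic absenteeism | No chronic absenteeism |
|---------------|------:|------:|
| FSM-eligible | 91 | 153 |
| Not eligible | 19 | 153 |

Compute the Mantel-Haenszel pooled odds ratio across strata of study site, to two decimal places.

3.78

OR_MH = Σ(aᵢdᵢ/nᵢ) / Σ(bᵢcᵢ/nᵢ), where nᵢ is the stratum total.
Stratum 1 (Site A): n = 692; a·d/n = 31·386/692 = 17.2919; b·c/n = 248·27/692 = 9.6763
Stratum 2 (Site B): n = 286; a·d/n = 100·100/286 = 34.9650; b·c/n = 32·54/286 = 6.0420
Stratum 3 (Site C): n = 416; a·d/n = 91·153/416 = 33.4688; b·c/n = 153·19/416 = 6.9880
OR_MH = (17.2919 + 34.9650 + 33.4688) / (9.6763 + 6.0420 + 6.9880) = 85.7257 / 22.7062 = 3.77542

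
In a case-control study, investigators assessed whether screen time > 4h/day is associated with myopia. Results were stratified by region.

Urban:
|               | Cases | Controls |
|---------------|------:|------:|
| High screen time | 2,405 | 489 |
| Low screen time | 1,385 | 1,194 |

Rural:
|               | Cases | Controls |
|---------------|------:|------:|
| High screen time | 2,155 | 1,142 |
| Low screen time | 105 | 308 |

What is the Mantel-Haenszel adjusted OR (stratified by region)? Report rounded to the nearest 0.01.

OR_MH = Σ(aᵢdᵢ/nᵢ) / Σ(bᵢcᵢ/nᵢ), where nᵢ is the stratum total.
Stratum 1 (Urban): n = 5473; a·d/n = 2405·1194/5473 = 524.6793; b·c/n = 489·1385/5473 = 123.7466
Stratum 2 (Rural): n = 3710; a·d/n = 2155·308/3710 = 178.9057; b·c/n = 1142·105/3710 = 32.3208
OR_MH = (524.6793 + 178.9057) / (123.7466 + 32.3208) = 703.5850 / 156.0673 = 4.50821

4.51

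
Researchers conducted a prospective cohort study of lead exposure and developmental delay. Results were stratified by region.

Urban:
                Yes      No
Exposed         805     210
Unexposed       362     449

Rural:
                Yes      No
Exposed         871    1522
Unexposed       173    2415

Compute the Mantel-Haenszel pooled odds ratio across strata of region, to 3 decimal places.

OR_MH = Σ(aᵢdᵢ/nᵢ) / Σ(bᵢcᵢ/nᵢ), where nᵢ is the stratum total.
Stratum 1 (Urban): n = 1826; a·d/n = 805·449/1826 = 197.9436; b·c/n = 210·362/1826 = 41.6320
Stratum 2 (Rural): n = 4981; a·d/n = 871·2415/4981 = 422.2977; b·c/n = 1522·173/4981 = 52.8621
OR_MH = (197.9436 + 422.2977) / (41.6320 + 52.8621) = 620.2413 / 94.4941 = 6.56381

6.564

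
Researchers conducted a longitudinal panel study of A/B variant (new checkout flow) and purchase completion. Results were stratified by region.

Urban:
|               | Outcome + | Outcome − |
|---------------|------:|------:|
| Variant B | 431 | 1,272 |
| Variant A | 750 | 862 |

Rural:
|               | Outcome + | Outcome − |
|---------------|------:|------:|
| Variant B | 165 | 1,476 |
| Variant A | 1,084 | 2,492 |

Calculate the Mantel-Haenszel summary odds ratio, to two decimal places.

OR_MH = Σ(aᵢdᵢ/nᵢ) / Σ(bᵢcᵢ/nᵢ), where nᵢ is the stratum total.
Stratum 1 (Urban): n = 3315; a·d/n = 431·862/3315 = 112.0730; b·c/n = 1272·750/3315 = 287.7828
Stratum 2 (Rural): n = 5217; a·d/n = 165·2492/5217 = 78.8154; b·c/n = 1476·1084/5217 = 306.6866
OR_MH = (112.0730 + 78.8154) / (287.7828 + 306.6866) = 190.8884 / 594.4694 = 0.32111

0.32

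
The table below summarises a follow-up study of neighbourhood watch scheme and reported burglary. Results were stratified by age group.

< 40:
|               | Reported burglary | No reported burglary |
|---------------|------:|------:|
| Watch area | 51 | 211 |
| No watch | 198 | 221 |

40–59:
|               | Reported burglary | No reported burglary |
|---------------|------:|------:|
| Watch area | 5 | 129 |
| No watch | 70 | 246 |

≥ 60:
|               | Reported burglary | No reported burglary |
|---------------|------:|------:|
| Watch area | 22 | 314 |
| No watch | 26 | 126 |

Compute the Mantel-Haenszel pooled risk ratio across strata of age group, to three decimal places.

RR_MH = Σ(aᵢ·n₀ᵢ/nᵢ) / Σ(cᵢ·n₁ᵢ/nᵢ), with n₁ᵢ = aᵢ+bᵢ (exposed), n₀ᵢ = cᵢ+dᵢ (unexposed), nᵢ = n₁ᵢ+n₀ᵢ.
Stratum 1 (< 40): n₁ = 262, n₀ = 419, n = 681; a·n₀/n = 51·419/681 = 31.3789; c·n₁/n = 198·262/681 = 76.1762
Stratum 2 (40–59): n₁ = 134, n₀ = 316, n = 450; a·n₀/n = 5·316/450 = 3.5111; c·n₁/n = 70·134/450 = 20.8444
Stratum 3 (≥ 60): n₁ = 336, n₀ = 152, n = 488; a·n₀/n = 22·152/488 = 6.8525; c·n₁/n = 26·336/488 = 17.9016
RR_MH = (31.3789 + 3.5111 + 6.8525) / (76.1762 + 20.8444 + 17.9016) = 41.7424 / 114.9223 = 0.36322

0.363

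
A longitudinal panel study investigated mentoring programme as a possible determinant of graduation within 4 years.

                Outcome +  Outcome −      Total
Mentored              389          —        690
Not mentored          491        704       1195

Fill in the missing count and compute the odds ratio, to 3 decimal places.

The missing cell is in the exposed row: 690 − 389 = 301.
So a = 389, b = 301, c = 491, d = 704.
OR = (a·d)/(b·c) = (389 × 704) / (301 × 491) = 273856 / 147791 = 1.85300

1.853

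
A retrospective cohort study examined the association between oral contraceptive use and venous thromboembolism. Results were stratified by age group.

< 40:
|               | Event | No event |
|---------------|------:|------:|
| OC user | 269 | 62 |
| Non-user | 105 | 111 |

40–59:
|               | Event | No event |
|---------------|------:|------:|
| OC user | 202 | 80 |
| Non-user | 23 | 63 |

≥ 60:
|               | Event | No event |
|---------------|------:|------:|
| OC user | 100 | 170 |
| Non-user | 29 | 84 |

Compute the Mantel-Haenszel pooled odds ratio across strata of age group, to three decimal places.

OR_MH = Σ(aᵢdᵢ/nᵢ) / Σ(bᵢcᵢ/nᵢ), where nᵢ is the stratum total.
Stratum 1 (< 40): n = 547; a·d/n = 269·111/547 = 54.5868; b·c/n = 62·105/547 = 11.9013
Stratum 2 (40–59): n = 368; a·d/n = 202·63/368 = 34.5815; b·c/n = 80·23/368 = 5.0000
Stratum 3 (≥ 60): n = 383; a·d/n = 100·84/383 = 21.9321; b·c/n = 170·29/383 = 12.8721
OR_MH = (54.5868 + 34.5815 + 21.9321) / (11.9013 + 5.0000 + 12.8721) = 111.1005 / 29.7733 = 3.73154

3.732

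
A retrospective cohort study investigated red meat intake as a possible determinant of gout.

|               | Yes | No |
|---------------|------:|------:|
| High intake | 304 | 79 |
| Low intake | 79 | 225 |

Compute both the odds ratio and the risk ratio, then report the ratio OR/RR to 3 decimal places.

3.588

Cells: a = 304, b = 79, c = 79, d = 225.
OR = (304·225)/(79·79) = 68400/6241 = 10.95978
Risk in exposed = 304/383 = 0.79373; risk in unexposed = 79/304 = 0.25987; RR = 3.05437
OR/RR = 10.95978 / 3.05437 = 3.58823
The outcome is not rare, so the OR lies further from 1 than the RR.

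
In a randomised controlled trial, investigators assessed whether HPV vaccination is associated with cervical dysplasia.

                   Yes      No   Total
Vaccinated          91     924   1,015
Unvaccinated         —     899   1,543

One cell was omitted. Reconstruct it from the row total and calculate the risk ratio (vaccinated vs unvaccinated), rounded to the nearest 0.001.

0.215

The missing cell is in the unexposed row: 1543 − 899 = 644.
So a = 91, b = 924, c = 644, d = 899.
RR = [a/(a+b)] / [c/(c+d)] = (91/1015) / (644/1543) = 0.08966/0.41737 = 0.21481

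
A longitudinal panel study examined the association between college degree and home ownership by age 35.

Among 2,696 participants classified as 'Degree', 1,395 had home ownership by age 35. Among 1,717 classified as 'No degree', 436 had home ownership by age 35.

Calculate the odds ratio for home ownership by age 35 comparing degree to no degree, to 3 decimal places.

From the description: a = 1395, b = 1301, c = 436, d = 1281.
OR = (a·d)/(b·c) = (1395 × 1281) / (1301 × 436) = 1786995 / 567236 = 3.15036
The odds of home ownership by age 35 are about 3.15 times as high in the degree group.

3.150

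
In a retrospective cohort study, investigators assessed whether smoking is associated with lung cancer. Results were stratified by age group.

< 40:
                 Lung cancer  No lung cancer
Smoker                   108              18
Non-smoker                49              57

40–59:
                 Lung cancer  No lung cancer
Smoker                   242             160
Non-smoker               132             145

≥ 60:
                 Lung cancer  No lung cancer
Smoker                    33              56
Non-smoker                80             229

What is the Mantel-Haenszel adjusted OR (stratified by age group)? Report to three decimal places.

2.106

OR_MH = Σ(aᵢdᵢ/nᵢ) / Σ(bᵢcᵢ/nᵢ), where nᵢ is the stratum total.
Stratum 1 (< 40): n = 232; a·d/n = 108·57/232 = 26.5345; b·c/n = 18·49/232 = 3.8017
Stratum 2 (40–59): n = 679; a·d/n = 242·145/679 = 51.6789; b·c/n = 160·132/679 = 31.1046
Stratum 3 (≥ 60): n = 398; a·d/n = 33·229/398 = 18.9874; b·c/n = 56·80/398 = 11.2563
OR_MH = (26.5345 + 51.6789 + 18.9874) / (3.8017 + 31.1046 + 11.2563) = 97.2009 / 46.1626 = 2.10562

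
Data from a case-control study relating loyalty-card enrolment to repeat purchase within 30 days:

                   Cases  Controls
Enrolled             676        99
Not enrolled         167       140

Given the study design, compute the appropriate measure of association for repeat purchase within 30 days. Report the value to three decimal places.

5.724

Cells: a = 676, b = 99, c = 167, d = 140.
This is a case-control study: participants were sampled on outcome status, so risks in the source population cannot be estimated directly — relative risk is not valid here. The odds ratio is the appropriate measure.
OR = (a·d)/(b·c) = (676 × 140) / (99 × 167) = 94640 / 16533 = 5.72431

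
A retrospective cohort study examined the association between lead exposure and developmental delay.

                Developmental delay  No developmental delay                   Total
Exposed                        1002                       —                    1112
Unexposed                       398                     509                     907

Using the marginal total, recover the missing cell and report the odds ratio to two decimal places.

The missing cell is in the exposed row: 1112 − 1002 = 110.
So a = 1002, b = 110, c = 398, d = 509.
OR = (a·d)/(b·c) = (1002 × 509) / (110 × 398) = 510018 / 43780 = 11.64957

11.65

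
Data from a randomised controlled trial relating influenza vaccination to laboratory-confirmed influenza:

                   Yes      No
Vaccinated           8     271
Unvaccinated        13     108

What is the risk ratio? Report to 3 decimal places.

Cells: a = 8, b = 271, c = 13, d = 108.
Risk in exposed = 8/279 = 0.02867; risk in unexposed = 13/121 = 0.10744.
RR = 0.02867 / 0.10744 = 0.26689
The risk is 73% lower among the exposed than among the unexposed.

0.267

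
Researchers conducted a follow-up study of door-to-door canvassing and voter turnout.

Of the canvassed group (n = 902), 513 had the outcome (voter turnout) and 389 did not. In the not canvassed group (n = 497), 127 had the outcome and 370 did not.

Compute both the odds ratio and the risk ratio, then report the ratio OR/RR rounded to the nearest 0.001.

From the description: a = 513, b = 389, c = 127, d = 370.
OR = (513·370)/(389·127) = 189810/49403 = 3.84207
Risk in exposed = 513/902 = 0.56874; risk in unexposed = 127/497 = 0.25553; RR = 2.22568
OR/RR = 3.84207 / 2.22568 = 1.72624
The outcome is not rare, so the OR lies further from 1 than the RR.

1.726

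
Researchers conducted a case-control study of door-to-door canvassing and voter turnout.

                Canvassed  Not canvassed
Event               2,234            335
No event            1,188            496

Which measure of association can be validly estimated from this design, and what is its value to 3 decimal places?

Reading the table with exposure as columns: a = 2234 (Canvassed, case), b = 1188 (Canvassed, non-case), c = 335 (Not canvassed, case), d = 496.
This is a case-control study: participants were sampled on outcome status, so risks in the source population cannot be estimated directly — relative risk is not valid here. The odds ratio is the appropriate measure.
OR = (a·d)/(b·c) = (2234 × 496) / (1188 × 335) = 1108064 / 397980 = 2.78422

2.784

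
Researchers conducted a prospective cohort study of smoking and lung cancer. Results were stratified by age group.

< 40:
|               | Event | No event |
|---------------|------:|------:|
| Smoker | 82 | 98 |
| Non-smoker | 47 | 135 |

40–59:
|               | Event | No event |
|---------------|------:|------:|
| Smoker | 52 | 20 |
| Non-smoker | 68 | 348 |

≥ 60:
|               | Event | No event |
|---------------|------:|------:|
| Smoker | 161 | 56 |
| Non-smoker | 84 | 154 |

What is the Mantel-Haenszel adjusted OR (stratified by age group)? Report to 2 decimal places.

4.73

OR_MH = Σ(aᵢdᵢ/nᵢ) / Σ(bᵢcᵢ/nᵢ), where nᵢ is the stratum total.
Stratum 1 (< 40): n = 362; a·d/n = 82·135/362 = 30.5801; b·c/n = 98·47/362 = 12.7238
Stratum 2 (40–59): n = 488; a·d/n = 52·348/488 = 37.0820; b·c/n = 20·68/488 = 2.7869
Stratum 3 (≥ 60): n = 455; a·d/n = 161·154/455 = 54.4923; b·c/n = 56·84/455 = 10.3385
OR_MH = (30.5801 + 37.0820 + 54.4923) / (12.7238 + 2.7869 + 10.3385) = 122.1544 / 25.8491 = 4.72567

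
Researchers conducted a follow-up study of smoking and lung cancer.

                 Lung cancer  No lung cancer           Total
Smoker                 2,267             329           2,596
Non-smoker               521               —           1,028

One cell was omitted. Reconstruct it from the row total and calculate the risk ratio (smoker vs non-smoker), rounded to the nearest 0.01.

The missing cell is in the unexposed row: 1028 − 521 = 507.
So a = 2267, b = 329, c = 521, d = 507.
RR = [a/(a+b)] / [c/(c+d)] = (2267/2596) / (521/1028) = 0.87327/0.50681 = 1.72307

1.72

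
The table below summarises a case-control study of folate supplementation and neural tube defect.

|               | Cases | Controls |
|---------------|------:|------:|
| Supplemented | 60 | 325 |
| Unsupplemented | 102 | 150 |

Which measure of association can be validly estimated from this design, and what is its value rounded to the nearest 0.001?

0.271

Cells: a = 60, b = 325, c = 102, d = 150.
This is a case-control study: participants were sampled on outcome status, so risks in the source population cannot be estimated directly — relative risk is not valid here. The odds ratio is the appropriate measure.
OR = (a·d)/(b·c) = (60 × 150) / (325 × 102) = 9000 / 33150 = 0.27149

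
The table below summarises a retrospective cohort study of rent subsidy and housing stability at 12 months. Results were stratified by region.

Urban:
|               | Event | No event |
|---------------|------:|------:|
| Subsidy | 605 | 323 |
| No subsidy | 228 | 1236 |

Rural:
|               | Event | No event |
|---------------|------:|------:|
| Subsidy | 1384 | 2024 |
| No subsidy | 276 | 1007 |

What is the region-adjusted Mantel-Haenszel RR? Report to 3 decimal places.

RR_MH = Σ(aᵢ·n₀ᵢ/nᵢ) / Σ(cᵢ·n₁ᵢ/nᵢ), with n₁ᵢ = aᵢ+bᵢ (exposed), n₀ᵢ = cᵢ+dᵢ (unexposed), nᵢ = n₁ᵢ+n₀ᵢ.
Stratum 1 (Urban): n₁ = 928, n₀ = 1464, n = 2392; a·n₀/n = 605·1464/2392 = 370.2843; c·n₁/n = 228·928/2392 = 88.4548
Stratum 2 (Rural): n₁ = 3408, n₀ = 1283, n = 4691; a·n₀/n = 1384·1283/4691 = 378.5274; c·n₁/n = 276·3408/4691 = 200.5133
RR_MH = (370.2843 + 378.5274) / (88.4548 + 200.5133) = 748.8117 / 288.9682 = 2.59133

2.591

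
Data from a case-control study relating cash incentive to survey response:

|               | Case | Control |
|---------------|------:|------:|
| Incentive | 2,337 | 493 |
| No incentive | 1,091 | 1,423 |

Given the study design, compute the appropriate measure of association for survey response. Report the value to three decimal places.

6.183

Cells: a = 2337, b = 493, c = 1091, d = 1423.
This is a case-control study: participants were sampled on outcome status, so risks in the source population cannot be estimated directly — relative risk is not valid here. The odds ratio is the appropriate measure.
OR = (a·d)/(b·c) = (2337 × 1423) / (493 × 1091) = 3325551 / 537863 = 6.18290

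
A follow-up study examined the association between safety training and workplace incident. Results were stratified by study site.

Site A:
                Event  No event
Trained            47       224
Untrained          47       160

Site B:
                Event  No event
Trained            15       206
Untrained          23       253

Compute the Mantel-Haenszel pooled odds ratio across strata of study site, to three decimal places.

0.740

OR_MH = Σ(aᵢdᵢ/nᵢ) / Σ(bᵢcᵢ/nᵢ), where nᵢ is the stratum total.
Stratum 1 (Site A): n = 478; a·d/n = 47·160/478 = 15.7322; b·c/n = 224·47/478 = 22.0251
Stratum 2 (Site B): n = 497; a·d/n = 15·253/497 = 7.6358; b·c/n = 206·23/497 = 9.5332
OR_MH = (15.7322 + 7.6358) / (22.0251 + 9.5332) = 23.3680 / 31.5583 = 0.74047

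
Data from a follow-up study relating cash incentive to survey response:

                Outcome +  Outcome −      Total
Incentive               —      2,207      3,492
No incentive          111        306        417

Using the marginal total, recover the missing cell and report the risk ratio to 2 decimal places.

1.38

The missing cell is in the exposed row: 3492 − 2207 = 1285.
So a = 1285, b = 2207, c = 111, d = 306.
RR = [a/(a+b)] / [c/(c+d)] = (1285/3492) / (111/417) = 0.36798/0.26619 = 1.38243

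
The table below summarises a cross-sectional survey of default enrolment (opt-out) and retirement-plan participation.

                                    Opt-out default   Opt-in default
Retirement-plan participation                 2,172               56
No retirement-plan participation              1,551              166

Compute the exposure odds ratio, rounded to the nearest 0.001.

Reading the table with exposure as columns: a = 2172 (Opt-out default, case), b = 1551 (Opt-out default, non-case), c = 56 (Opt-in default, case), d = 166.
OR = (a·d)/(b·c) = (2172 × 166) / (1551 × 56) = 360552 / 86856 = 4.15115
The odds of retirement-plan participation are about 4.15 times as high in the opt-out default group.

4.151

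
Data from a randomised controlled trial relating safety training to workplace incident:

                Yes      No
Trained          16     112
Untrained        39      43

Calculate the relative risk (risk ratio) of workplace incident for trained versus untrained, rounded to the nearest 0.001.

Cells: a = 16, b = 112, c = 39, d = 43.
Risk in exposed = 16/128 = 0.12500; risk in unexposed = 39/82 = 0.47561.
RR = 0.12500 / 0.47561 = 0.26282
The risk is 74% lower among the exposed than among the unexposed.

0.263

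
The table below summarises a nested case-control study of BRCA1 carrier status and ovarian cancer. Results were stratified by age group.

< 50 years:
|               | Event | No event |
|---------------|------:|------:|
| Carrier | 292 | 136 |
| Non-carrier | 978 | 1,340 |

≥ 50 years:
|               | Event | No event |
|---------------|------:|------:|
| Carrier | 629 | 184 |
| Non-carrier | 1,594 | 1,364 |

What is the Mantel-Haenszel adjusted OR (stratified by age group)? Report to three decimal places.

OR_MH = Σ(aᵢdᵢ/nᵢ) / Σ(bᵢcᵢ/nᵢ), where nᵢ is the stratum total.
Stratum 1 (< 50 years): n = 2746; a·d/n = 292·1340/2746 = 142.4909; b·c/n = 136·978/2746 = 48.4370
Stratum 2 (≥ 50 years): n = 3771; a·d/n = 629·1364/3771 = 227.5142; b·c/n = 184·1594/3771 = 77.7767
OR_MH = (142.4909 + 227.5142) / (48.4370 + 77.7767) = 370.0051 / 126.2137 = 2.93158

2.932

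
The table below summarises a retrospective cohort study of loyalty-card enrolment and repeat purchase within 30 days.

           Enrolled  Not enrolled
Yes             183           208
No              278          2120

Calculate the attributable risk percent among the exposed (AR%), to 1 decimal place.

77.5

Reading the table with exposure as columns: a = 183 (Enrolled, case), b = 278 (Enrolled, non-case), c = 208 (Not enrolled, case), d = 2120.
Risk in exposed = 183/461 = 0.39696; risk in unexposed = 208/2328 = 0.08935.
RR = 0.39696/0.08935 = 4.44293
AR% = (RR − 1)/RR × 100 = (4.44293 − 1)/4.44293 × 100 = 77.4923%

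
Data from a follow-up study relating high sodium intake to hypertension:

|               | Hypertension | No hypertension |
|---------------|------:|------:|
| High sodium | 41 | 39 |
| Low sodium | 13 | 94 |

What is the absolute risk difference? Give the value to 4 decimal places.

Cells: a = 41, b = 39, c = 13, d = 94.
Risk in exposed = 41/80 = 0.512500; risk in unexposed = 13/107 = 0.121495.
Risk difference = 0.512500 − 0.121495 = 0.391005

0.3910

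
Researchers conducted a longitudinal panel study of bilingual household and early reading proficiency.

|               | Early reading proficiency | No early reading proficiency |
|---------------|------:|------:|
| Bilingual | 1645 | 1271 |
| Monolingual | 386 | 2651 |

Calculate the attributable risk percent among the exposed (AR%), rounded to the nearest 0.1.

77.5

Cells: a = 1645, b = 1271, c = 386, d = 2651.
Risk in exposed = 1645/2916 = 0.56413; risk in unexposed = 386/3037 = 0.12710.
RR = 0.56413/0.12710 = 4.43850
AR% = (RR − 1)/RR × 100 = (4.43850 − 1)/4.43850 × 100 = 77.4698%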